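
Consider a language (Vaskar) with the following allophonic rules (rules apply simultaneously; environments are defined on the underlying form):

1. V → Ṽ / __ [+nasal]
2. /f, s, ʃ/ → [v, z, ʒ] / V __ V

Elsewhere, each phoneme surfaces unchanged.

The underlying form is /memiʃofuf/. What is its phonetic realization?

/m/ (word-initial): no rule targets it → [m].
/e/ meets the environment for rule 1 (before a nasal consonant) → [ẽ].
/m/ (between /e/ and /i/): no rule targets it → [m].
/i/ — between /m/ and /ʃ/; rule 1 does not apply here → [i].
/ʃ/ (between /i/ and /o/) occurs between two vowels → [ʒ] by rule 2.
/o/ (between /ʃ/ and /f/) is in the target of rule 1 but the environment (before a nasal consonant) is not met → [o].
Rule 2 applies to /f/ (between /o/ and /u/: between two vowels) → [v].
/u/ — between /f/ and /f/; rule 1 does not apply here → [u].
/f/ (word-final): rule 2 targets it, but not between two vowels → unchanged [f].

[mẽmiʒovuf]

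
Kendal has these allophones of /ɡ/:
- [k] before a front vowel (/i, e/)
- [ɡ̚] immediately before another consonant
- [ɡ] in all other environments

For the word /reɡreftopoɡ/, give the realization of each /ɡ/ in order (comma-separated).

Occurrence 1 (position 3): immediately before another consonant → [ɡ̚].
Occurrence 2 (position 11): no conditioning environment matches → elsewhere allophone [ɡ].

[ɡ̚], [ɡ]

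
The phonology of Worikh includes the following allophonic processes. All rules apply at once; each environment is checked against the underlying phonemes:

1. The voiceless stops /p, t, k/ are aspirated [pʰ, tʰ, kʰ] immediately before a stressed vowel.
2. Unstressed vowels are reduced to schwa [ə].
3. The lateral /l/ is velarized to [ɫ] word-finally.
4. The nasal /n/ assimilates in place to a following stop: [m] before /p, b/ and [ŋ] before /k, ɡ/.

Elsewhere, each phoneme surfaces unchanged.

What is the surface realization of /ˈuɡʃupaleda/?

[ˈuɡʃəpələdə]

/u/ (word-initial): rule 2 targets it, but not in an unstressed syllable → unchanged [u].
/ɡ/ stays [ɡ].
/ʃ/ (between /ɡ/ and /u/): no rule targets it → [ʃ].
/u/ (between /ʃ/ and /p/) occurs in an unstressed syllable → [ə] by rule 2.
/p/ — between /u/ and /a/; rule 1 does not apply here → [p].
/a/ (between /p/ and /l/): in an unstressed syllable, so rule 2 applies → [ə].
/l/ — between /a/ and /e/; rule 3 does not apply here → [l].
/e/ meets the environment for rule 2 (in an unstressed syllable) → [ə].
/d/ (between /e/ and /a/): no rule targets it → [d].
/a/ (word-final): in an unstressed syllable, so rule 2 applies → [ə].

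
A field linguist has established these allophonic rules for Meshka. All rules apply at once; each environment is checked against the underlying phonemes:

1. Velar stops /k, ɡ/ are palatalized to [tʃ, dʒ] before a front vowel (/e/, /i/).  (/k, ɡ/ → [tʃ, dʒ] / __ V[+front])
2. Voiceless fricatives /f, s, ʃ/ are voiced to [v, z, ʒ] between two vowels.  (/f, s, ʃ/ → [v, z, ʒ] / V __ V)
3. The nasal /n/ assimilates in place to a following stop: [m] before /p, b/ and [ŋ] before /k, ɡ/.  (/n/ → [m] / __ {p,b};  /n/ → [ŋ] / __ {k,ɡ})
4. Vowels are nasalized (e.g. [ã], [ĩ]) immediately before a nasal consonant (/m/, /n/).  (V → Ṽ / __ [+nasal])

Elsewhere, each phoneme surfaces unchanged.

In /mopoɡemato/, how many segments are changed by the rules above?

2

Segments that undergo a rule: /ɡ/ → [dʒ] (rule 1); /e/ → [ẽ] (rule 4).
All other segments surface unchanged.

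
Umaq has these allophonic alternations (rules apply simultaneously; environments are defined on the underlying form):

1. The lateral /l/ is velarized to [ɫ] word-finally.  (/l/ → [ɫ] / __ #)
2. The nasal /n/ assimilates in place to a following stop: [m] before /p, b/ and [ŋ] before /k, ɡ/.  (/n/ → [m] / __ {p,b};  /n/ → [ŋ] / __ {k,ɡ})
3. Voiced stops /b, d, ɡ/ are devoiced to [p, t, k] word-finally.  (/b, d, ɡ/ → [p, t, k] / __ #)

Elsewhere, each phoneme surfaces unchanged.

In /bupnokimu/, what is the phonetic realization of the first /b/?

/b/ (word-initial) fails the environment for rule 3, so it stays [b].

[b]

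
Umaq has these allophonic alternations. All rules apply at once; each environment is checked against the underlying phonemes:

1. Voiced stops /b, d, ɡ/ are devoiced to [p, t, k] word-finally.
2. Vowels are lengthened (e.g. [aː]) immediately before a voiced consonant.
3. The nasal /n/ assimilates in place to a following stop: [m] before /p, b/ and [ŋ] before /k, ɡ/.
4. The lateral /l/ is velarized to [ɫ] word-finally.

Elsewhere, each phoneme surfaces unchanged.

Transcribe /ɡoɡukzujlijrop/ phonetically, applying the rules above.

/ɡ/ — word-initial; rule 1 does not apply here → [ɡ].
/o/ (between /ɡ/ and /ɡ/) occurs before a voiced consonant → [oː] by rule 2.
/ɡ/ (between /o/ and /u/): rule 1 targets it, but not word-finally → unchanged [ɡ].
/u/ (between /ɡ/ and /k/): rule 2 targets it, but not before a voiced consonant → unchanged [u].
Rule 2 applies to /u/ (between /z/ and /j/: before a voiced consonant) → [uː].
/l/ (between /j/ and /i/) is in the target of rule 4 but the environment (word-finally) is not met → [l].
/i/ — between /l/ and /j/, before a voiced consonant — surfaces as [iː] (rule 2).
/o/ (between /r/ and /p/): rule 2 targets it, but not before a voiced consonant → unchanged [o].

[ɡoːɡukzuːjliːjrop]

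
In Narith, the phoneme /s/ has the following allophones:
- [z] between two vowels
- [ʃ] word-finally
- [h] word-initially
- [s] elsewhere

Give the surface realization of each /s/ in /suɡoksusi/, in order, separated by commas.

Occurrence 1 (position 1): word-initially → [h].
Occurrence 2 (position 6): no conditioning environment matches → elsewhere allophone [s].
Occurrence 3 (position 8): between two vowels → [z].

[h], [s], [z]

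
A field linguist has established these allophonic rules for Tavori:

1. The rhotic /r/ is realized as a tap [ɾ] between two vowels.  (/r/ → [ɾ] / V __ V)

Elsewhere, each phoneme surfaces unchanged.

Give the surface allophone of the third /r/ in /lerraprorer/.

/r/ — between /p/ and /o/; rule 1 does not apply here → [r].

[r]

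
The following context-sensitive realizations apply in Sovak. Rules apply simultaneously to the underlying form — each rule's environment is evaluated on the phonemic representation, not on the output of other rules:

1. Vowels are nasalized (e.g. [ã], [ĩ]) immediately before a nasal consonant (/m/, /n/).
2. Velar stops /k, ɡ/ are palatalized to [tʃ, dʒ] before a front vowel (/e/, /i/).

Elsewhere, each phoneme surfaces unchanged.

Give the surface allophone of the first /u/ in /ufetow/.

/u/ (word-initial): rule 1 targets it, but not before a nasal consonant → unchanged [u].

[u]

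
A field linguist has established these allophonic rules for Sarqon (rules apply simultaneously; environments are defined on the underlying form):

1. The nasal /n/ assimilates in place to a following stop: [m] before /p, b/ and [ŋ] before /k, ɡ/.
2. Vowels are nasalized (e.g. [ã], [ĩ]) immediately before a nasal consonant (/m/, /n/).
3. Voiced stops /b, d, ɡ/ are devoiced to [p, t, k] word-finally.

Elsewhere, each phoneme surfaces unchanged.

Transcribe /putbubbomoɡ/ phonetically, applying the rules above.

[putbubbõmok]

/p/ (word-initial): no rule targets it → [p].
/u/ (between /p/ and /t/) fails the environment for rule 2, so it stays [u].
/t/ — not in any rule's target class → [t].
/b/ (between /t/ and /u/) fails the environment for rule 3, so it stays [b].
/u/ (between /b/ and /b/) fails the environment for rule 2, so it stays [u].
/b/ — between /u/ and /b/; rule 3 does not apply here → [b].
/b/ (between /b/ and /o/): rule 3 targets it, but not word-finally → unchanged [b].
/o/ meets the environment for rule 2 (before a nasal consonant) → [õ].
/m/ — not in any rule's target class → [m].
/o/ (between /m/ and /ɡ/) is in the target of rule 2 but the environment (before a nasal consonant) is not met → [o].
/ɡ/ (word-final): word-finally, so rule 3 applies → [k].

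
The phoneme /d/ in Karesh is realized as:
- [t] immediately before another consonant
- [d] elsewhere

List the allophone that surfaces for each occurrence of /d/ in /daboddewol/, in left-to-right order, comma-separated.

Occurrence 1 (position 1): no conditioning environment matches → elsewhere allophone [d].
Occurrence 2 (position 5): immediately before another consonant → [t].
Occurrence 3 (position 6): no conditioning environment matches → elsewhere allophone [d].

[d], [t], [d]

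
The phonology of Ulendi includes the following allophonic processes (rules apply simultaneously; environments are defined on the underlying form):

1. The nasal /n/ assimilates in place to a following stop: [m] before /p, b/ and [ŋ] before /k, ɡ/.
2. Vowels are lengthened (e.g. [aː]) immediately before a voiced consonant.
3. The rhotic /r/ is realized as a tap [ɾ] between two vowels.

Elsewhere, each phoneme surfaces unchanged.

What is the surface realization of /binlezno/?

/i/ — between /b/ and /n/, before a voiced consonant — surfaces as [iː] (rule 2).
/n/ (between /i/ and /l/): rule 1 targets it, but not before a labial or velar stop → unchanged [n].
Rule 2 applies to /e/ (between /l/ and /z/: before a voiced consonant) → [eː].
/n/ (between /z/ and /o/) is in the target of rule 1 but the environment (before a labial or velar stop) is not met → [n].
/o/ (word-final): rule 2 targets it, but not before a voiced consonant → unchanged [o].

[biːnleːzno]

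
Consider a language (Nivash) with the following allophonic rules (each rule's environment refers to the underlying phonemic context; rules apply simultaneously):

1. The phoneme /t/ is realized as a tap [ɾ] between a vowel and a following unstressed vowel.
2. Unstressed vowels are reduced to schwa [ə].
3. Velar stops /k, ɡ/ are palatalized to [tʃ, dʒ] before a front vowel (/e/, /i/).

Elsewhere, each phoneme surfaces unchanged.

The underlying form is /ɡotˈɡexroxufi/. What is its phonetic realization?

/ɡ/ (word-initial): rule 3 targets it, but not before a front vowel → unchanged [ɡ].
Rule 2 applies to /o/ (between /ɡ/ and /t/: in an unstressed syllable) → [ə].
/t/ — between /o/ and /ɡ/; rule 1 does not apply here → [t].
/ɡ/ meets the environment for rule 3 (before a front vowel) → [dʒ].
/e/ (between /ɡ/ and /x/): rule 2 targets it, but not in an unstressed syllable → unchanged [e].
/o/ meets the environment for rule 2 (in an unstressed syllable) → [ə].
/u/ (between /x/ and /f/) occurs in an unstressed syllable → [ə] by rule 2.
/i/ (word-final): in an unstressed syllable, so rule 2 applies → [ə].

[ɡətˈdʒexrəxəfə]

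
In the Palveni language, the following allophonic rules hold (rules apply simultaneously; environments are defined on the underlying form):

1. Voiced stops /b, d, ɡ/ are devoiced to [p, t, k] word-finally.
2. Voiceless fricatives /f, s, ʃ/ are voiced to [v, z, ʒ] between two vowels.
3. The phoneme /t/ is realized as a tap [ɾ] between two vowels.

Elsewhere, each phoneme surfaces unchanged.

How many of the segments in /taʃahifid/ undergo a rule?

Segments that undergo a rule: /ʃ/ → [ʒ] (rule 2); /f/ → [v] (rule 2); /d/ → [t] (rule 1).
All other segments surface unchanged.

3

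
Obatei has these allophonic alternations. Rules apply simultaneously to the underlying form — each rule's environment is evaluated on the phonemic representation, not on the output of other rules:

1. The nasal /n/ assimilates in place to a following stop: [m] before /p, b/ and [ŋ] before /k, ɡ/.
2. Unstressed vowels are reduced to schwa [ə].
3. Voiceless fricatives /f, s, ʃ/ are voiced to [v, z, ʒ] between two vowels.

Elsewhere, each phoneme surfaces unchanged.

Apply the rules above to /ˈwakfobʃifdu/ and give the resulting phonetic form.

[ˈwakfəbʃəfdə]

/w/ — not in any rule's target class → [w].
/a/ — between /w/ and /k/; rule 2 does not apply here → [a].
/k/ (between /a/ and /f/) is unaffected → [k].
/f/ (between /k/ and /o/) fails the environment for rule 3, so it stays [f].
/o/ (between /f/ and /b/) occurs in an unstressed syllable → [ə] by rule 2.
/b/ (between /o/ and /ʃ/): no rule targets it → [b].
/ʃ/ (between /b/ and /i/) fails the environment for rule 3, so it stays [ʃ].
/i/ (between /ʃ/ and /f/): in an unstressed syllable, so rule 2 applies → [ə].
/f/ — between /i/ and /d/; rule 3 does not apply here → [f].
/d/ (between /f/ and /u/): no rule targets it → [d].
/u/ (word-final): in an unstressed syllable, so rule 2 applies → [ə].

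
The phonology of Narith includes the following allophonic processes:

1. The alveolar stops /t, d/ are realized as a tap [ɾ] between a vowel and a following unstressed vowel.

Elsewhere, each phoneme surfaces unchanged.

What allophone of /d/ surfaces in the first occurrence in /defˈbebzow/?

/d/ (word-initial) fails the environment for rule 1, so it stays [d].

[d]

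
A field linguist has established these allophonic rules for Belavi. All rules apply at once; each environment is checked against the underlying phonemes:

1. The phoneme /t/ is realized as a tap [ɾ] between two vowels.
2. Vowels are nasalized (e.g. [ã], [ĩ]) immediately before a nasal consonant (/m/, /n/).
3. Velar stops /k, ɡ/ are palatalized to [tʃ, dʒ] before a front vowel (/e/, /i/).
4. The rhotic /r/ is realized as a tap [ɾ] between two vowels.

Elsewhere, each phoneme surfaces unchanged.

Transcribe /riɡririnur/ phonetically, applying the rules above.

/r/ (word-initial) fails the environment for rule 4, so it stays [r].
/i/ — between /r/ and /ɡ/; rule 2 does not apply here → [i].
/ɡ/ (between /i/ and /r/): rule 3 targets it, but not before a front vowel → unchanged [ɡ].
/r/ (between /ɡ/ and /i/) is in the target of rule 4 but the environment (between two vowels) is not met → [r].
/i/ (between /r/ and /r/): rule 2 targets it, but not before a nasal consonant → unchanged [i].
/r/ meets the environment for rule 4 (between two vowels) → [ɾ].
Rule 2 applies to /i/ (between /r/ and /n/: before a nasal consonant) → [ĩ].
/n/ (between /i/ and /u/): no rule targets it → [n].
/u/ (between /n/ and /r/) fails the environment for rule 2, so it stays [u].
/r/ (word-final) fails the environment for rule 4, so it stays [r].

[riɡriɾĩnur]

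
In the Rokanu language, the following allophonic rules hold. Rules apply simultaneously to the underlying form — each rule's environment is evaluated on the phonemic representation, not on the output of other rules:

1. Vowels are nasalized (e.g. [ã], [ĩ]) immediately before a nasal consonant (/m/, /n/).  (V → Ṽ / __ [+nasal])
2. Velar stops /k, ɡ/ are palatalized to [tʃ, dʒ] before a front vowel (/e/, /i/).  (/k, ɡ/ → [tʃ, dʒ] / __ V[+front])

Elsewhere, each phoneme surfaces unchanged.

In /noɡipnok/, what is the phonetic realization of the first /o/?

/o/ (between /n/ and /ɡ/) is in the target of rule 1 but the environment (before a nasal consonant) is not met → [o].

[o]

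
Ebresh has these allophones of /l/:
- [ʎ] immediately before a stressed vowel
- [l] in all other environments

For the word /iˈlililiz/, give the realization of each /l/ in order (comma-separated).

[ʎ], [l], [l]

Occurrence 1 (position 2): immediately before a stressed vowel → [ʎ].
Occurrence 2 (position 4): no conditioning environment matches → elsewhere allophone [l].
Occurrence 3 (position 6): no conditioning environment matches → elsewhere allophone [l].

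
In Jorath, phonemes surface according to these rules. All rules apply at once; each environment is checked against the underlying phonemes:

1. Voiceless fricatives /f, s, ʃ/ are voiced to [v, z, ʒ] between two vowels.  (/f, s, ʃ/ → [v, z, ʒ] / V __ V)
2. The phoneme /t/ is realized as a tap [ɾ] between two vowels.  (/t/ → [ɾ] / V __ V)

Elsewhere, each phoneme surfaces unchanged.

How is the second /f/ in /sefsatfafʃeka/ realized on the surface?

/f/ (between /t/ and /a/) fails the environment for rule 1, so it stays [f].

[f]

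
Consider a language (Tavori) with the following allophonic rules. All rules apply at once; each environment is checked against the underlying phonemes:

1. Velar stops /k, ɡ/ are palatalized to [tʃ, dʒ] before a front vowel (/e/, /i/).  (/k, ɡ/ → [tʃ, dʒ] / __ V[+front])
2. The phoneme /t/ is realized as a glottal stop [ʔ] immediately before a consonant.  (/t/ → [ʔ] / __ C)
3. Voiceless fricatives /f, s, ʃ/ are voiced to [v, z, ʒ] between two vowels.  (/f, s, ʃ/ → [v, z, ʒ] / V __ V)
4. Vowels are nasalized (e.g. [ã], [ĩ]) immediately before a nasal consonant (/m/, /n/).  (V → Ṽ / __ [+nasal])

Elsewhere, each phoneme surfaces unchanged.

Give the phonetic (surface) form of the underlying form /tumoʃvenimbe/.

[tũmoʃvẽnĩmbe]

/t/ (word-initial) fails the environment for rule 2, so it stays [t].
/u/ (between /t/ and /m/) occurs before a nasal consonant → [ũ] by rule 4.
/m/ (between /u/ and /o/): no rule targets it → [m].
/o/ (between /m/ and /ʃ/): rule 4 targets it, but not before a nasal consonant → unchanged [o].
/ʃ/ (between /o/ and /v/) is in the target of rule 3 but the environment (between two vowels) is not met → [ʃ].
/v/ (between /ʃ/ and /e/) is unaffected → [v].
/e/ (between /v/ and /n/): before a nasal consonant, so rule 4 applies → [ẽ].
/n/ (between /e/ and /i/): no rule targets it → [n].
/i/ meets the environment for rule 4 (before a nasal consonant) → [ĩ].
/m/ — not in any rule's target class → [m].
/b/ stays [b].
/e/ — word-final; rule 4 does not apply here → [e].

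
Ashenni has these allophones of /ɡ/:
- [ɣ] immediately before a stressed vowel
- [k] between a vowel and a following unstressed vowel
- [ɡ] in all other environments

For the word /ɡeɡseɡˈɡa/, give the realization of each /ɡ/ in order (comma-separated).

Occurrence 1 (position 1): no conditioning environment matches → elsewhere allophone [ɡ].
Occurrence 2 (position 3): no conditioning environment matches → elsewhere allophone [ɡ].
Occurrence 3 (position 6): no conditioning environment matches → elsewhere allophone [ɡ].
Occurrence 4 (position 7): immediately before a stressed vowel → [ɣ].

[ɡ], [ɡ], [ɡ], [ɣ]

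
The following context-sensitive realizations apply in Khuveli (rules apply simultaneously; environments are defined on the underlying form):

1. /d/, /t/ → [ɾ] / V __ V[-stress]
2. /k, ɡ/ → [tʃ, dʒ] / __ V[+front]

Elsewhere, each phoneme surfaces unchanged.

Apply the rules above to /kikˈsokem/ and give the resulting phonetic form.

/k/ — word-initial, before a front vowel — surfaces as [tʃ] (rule 2).
/k/ (between /i/ and /s/) fails the environment for rule 2, so it stays [k].
/k/ (between /o/ and /e/) occurs before a front vowel → [tʃ] by rule 2.

[tʃikˈsotʃem]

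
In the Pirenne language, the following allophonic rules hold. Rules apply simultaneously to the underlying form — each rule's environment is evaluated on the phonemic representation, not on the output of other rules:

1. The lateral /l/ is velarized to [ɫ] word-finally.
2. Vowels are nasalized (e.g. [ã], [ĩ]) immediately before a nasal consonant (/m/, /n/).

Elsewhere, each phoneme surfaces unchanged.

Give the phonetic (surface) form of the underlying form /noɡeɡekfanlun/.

[noɡeɡekfãnlũn]

/n/ stays [n].
/o/ (between /n/ and /ɡ/): rule 2 targets it, but not before a nasal consonant → unchanged [o].
/ɡ/ (between /o/ and /e/): no rule targets it → [ɡ].
/e/ (between /ɡ/ and /ɡ/) is in the target of rule 2 but the environment (before a nasal consonant) is not met → [e].
/ɡ/ stays [ɡ].
/e/ (between /ɡ/ and /k/): rule 2 targets it, but not before a nasal consonant → unchanged [e].
/k/ (between /e/ and /f/) is unaffected → [k].
/f/ stays [f].
/a/ — between /f/ and /n/, before a nasal consonant — surfaces as [ã] (rule 2).
/n/ — not in any rule's target class → [n].
/l/ (between /n/ and /u/): rule 1 targets it, but not word-finally → unchanged [l].
/u/ — between /l/ and /n/, before a nasal consonant — surfaces as [ũ] (rule 2).
/n/ (word-final): no rule targets it → [n].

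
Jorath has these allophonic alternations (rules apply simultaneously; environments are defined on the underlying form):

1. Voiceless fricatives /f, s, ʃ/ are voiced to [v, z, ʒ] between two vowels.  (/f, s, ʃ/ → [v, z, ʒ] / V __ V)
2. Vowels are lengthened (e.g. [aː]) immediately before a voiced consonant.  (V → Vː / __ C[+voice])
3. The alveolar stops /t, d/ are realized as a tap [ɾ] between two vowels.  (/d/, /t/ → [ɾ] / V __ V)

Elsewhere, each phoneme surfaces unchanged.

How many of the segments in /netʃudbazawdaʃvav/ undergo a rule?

4

Segments that undergo a rule: /u/ → [uː] (rule 2); /a/ → [aː] (rule 2); /a/ → [aː] (rule 2); /a/ → [aː] (rule 2).
All other segments surface unchanged.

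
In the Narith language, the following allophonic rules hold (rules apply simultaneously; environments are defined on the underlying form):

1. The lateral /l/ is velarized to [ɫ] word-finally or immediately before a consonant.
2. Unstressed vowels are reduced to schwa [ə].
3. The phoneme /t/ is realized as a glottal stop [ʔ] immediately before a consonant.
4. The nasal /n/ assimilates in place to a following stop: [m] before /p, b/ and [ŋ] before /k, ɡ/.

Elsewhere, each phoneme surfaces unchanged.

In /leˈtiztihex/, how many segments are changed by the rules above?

3

Segments that undergo a rule: /e/ → [ə] (rule 2); /i/ → [ə] (rule 2); /e/ → [ə] (rule 2).
All other segments surface unchanged.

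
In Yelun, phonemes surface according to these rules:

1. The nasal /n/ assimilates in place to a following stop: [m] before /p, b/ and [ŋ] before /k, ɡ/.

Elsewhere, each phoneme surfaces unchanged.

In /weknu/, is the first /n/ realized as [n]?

/n/ (between /k/ and /u/) fails the environment for rule 1, so it stays [n].
The actual realization is [n], which matches [n].

Yes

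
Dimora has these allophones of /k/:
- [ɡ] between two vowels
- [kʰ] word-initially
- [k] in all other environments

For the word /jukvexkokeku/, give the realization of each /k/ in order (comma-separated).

Occurrence 1 (position 3): no conditioning environment matches → elsewhere allophone [k].
Occurrence 2 (position 7): no conditioning environment matches → elsewhere allophone [k].
Occurrence 3 (position 9): between two vowels → [ɡ].
Occurrence 4 (position 11): between two vowels → [ɡ].

[k], [k], [ɡ], [ɡ]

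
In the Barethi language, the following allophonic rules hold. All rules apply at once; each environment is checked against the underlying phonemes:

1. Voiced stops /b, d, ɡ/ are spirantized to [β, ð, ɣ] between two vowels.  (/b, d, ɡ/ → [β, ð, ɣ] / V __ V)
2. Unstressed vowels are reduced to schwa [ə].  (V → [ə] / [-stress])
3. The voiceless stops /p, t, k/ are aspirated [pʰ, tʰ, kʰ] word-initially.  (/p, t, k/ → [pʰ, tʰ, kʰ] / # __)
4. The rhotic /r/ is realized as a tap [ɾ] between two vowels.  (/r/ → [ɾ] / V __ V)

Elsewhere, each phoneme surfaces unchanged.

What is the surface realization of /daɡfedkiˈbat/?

[dəɡfədkəˈβat]

/d/ (word-initial) is in the target of rule 1 but the environment (between two vowels) is not met → [d].
/a/ (between /d/ and /ɡ/) occurs in an unstressed syllable → [ə] by rule 2.
/ɡ/ (between /a/ and /f/) is in the target of rule 1 but the environment (between two vowels) is not met → [ɡ].
/f/ stays [f].
Rule 2 applies to /e/ (between /f/ and /d/: in an unstressed syllable) → [ə].
/d/ (between /e/ and /k/) fails the environment for rule 1, so it stays [d].
/k/ (between /d/ and /i/): rule 3 targets it, but not word-initially → unchanged [k].
/i/ (between /k/ and /b/): in an unstressed syllable, so rule 2 applies → [ə].
/b/ (between /i/ and /a/) occurs between two vowels → [β] by rule 1.
/a/ (between /b/ and /t/) fails the environment for rule 2, so it stays [a].
/t/ (word-final) is in the target of rule 3 but the environment (word-initially) is not met → [t].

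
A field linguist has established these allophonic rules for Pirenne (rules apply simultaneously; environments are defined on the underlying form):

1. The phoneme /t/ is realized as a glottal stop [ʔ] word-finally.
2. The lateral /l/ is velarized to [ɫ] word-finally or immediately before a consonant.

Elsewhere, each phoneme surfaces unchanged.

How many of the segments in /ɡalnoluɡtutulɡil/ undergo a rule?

Segments that undergo a rule: /l/ → [ɫ] (rule 2); /l/ → [ɫ] (rule 2); /l/ → [ɫ] (rule 2).
All other segments surface unchanged.

3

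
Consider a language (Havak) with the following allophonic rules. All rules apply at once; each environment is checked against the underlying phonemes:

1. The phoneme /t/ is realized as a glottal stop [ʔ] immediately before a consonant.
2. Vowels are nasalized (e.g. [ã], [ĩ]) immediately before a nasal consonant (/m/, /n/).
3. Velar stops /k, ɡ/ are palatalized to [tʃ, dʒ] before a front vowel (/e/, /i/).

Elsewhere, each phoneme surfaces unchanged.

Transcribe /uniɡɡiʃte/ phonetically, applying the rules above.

Rule 2 applies to /u/ (word-initial: before a nasal consonant) → [ũ].
/n/ (between /u/ and /i/) is unaffected → [n].
/i/ — between /n/ and /ɡ/; rule 2 does not apply here → [i].
/ɡ/ (between /i/ and /ɡ/): rule 3 targets it, but not before a front vowel → unchanged [ɡ].
/ɡ/ (between /ɡ/ and /i/): before a front vowel, so rule 3 applies → [dʒ].
/i/ (between /ɡ/ and /ʃ/) is in the target of rule 2 but the environment (before a nasal consonant) is not met → [i].
/ʃ/ — not in any rule's target class → [ʃ].
/t/ — between /ʃ/ and /e/; rule 1 does not apply here → [t].
/e/ (word-final): rule 2 targets it, but not before a nasal consonant → unchanged [e].

[ũniɡdʒiʃte]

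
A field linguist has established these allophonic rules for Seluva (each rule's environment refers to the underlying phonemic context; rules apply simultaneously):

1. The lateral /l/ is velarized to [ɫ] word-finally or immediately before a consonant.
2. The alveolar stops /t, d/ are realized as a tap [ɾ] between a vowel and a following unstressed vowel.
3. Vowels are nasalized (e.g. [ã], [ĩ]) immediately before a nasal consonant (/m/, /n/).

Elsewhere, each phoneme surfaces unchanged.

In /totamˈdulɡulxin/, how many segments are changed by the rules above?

5

Segments that undergo a rule: /t/ → [ɾ] (rule 2); /a/ → [ã] (rule 3); /l/ → [ɫ] (rule 1); /l/ → [ɫ] (rule 1); /i/ → [ĩ] (rule 3).
All other segments surface unchanged.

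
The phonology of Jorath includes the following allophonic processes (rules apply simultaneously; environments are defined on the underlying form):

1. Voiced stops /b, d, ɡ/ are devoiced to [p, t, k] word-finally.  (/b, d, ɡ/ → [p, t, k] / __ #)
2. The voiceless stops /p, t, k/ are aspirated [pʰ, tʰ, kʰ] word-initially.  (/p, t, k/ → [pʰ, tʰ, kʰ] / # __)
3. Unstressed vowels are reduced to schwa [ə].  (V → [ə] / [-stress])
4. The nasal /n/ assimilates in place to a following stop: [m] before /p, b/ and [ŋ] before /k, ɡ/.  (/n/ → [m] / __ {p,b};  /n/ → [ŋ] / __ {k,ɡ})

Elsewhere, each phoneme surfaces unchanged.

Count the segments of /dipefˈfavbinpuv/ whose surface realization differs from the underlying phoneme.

5

Segments that undergo a rule: /i/ → [ə] (rule 3); /e/ → [ə] (rule 3); /i/ → [ə] (rule 3); /n/ → [m] (rule 4); /u/ → [ə] (rule 3).
All other segments surface unchanged.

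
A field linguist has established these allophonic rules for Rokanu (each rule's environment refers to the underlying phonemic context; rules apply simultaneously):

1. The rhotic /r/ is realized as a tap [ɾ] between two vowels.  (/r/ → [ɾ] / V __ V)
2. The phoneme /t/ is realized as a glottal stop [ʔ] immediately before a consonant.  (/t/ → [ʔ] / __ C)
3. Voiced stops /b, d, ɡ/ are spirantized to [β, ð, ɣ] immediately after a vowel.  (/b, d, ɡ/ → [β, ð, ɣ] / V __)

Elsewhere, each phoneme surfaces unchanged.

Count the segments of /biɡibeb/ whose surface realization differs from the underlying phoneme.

Segments that undergo a rule: /ɡ/ → [ɣ] (rule 3); /b/ → [β] (rule 3); /b/ → [β] (rule 3).
All other segments surface unchanged.

3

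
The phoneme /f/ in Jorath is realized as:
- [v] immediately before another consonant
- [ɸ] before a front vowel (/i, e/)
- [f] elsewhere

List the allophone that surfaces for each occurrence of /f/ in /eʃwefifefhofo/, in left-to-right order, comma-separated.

Occurrence 1 (position 5): before a front vowel (/i, e/) → [ɸ].
Occurrence 2 (position 7): before a front vowel (/i, e/) → [ɸ].
Occurrence 3 (position 9): immediately before another consonant → [v].
Occurrence 4 (position 12): no conditioning environment matches → elsewhere allophone [f].

[ɸ], [ɸ], [v], [f]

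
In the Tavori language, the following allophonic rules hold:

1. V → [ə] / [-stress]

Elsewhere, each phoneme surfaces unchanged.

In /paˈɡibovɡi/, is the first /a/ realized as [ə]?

Rule 1 applies to /a/ (between /p/ and /ɡ/: in an unstressed syllable) → [ə].
The actual realization is [ə], which matches [ə].

Yes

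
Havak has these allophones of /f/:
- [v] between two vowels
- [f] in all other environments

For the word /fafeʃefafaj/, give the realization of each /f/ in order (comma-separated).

Occurrence 1 (position 1): no conditioning environment matches → elsewhere allophone [f].
Occurrence 2 (position 3): between two vowels → [v].
Occurrence 3 (position 7): between two vowels → [v].
Occurrence 4 (position 9): between two vowels → [v].

[f], [v], [v], [v]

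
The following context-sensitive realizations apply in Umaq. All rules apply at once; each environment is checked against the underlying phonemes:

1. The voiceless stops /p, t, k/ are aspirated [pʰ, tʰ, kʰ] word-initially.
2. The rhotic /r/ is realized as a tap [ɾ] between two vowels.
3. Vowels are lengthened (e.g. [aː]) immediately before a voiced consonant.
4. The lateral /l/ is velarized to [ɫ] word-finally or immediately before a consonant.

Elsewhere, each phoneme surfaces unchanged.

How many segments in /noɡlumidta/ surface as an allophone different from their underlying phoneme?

Segments that undergo a rule: /o/ → [oː] (rule 3); /u/ → [uː] (rule 3); /i/ → [iː] (rule 3).
All other segments surface unchanged.

3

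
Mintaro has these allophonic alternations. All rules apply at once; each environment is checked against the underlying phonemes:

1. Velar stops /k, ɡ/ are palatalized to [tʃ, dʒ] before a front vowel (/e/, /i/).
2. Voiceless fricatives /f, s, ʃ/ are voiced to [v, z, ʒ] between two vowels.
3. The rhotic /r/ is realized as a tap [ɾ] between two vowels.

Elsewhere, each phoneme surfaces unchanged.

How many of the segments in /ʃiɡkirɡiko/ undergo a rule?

2

Segments that undergo a rule: /k/ → [tʃ] (rule 1); /ɡ/ → [dʒ] (rule 1).
All other segments surface unchanged.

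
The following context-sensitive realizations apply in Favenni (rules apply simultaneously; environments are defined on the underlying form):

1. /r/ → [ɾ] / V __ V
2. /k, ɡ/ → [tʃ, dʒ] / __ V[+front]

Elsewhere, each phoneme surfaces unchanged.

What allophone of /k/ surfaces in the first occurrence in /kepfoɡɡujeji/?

[tʃ]

/k/ (word-initial): before a front vowel, so rule 2 applies → [tʃ].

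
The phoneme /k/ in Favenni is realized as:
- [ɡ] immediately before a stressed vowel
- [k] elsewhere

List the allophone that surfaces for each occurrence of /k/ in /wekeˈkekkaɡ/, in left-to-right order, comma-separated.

[k], [ɡ], [k], [k]

Occurrence 1 (position 3): no conditioning environment matches → elsewhere allophone [k].
Occurrence 2 (position 5): immediately before a stressed vowel → [ɡ].
Occurrence 3 (position 7): no conditioning environment matches → elsewhere allophone [k].
Occurrence 4 (position 8): no conditioning environment matches → elsewhere allophone [k].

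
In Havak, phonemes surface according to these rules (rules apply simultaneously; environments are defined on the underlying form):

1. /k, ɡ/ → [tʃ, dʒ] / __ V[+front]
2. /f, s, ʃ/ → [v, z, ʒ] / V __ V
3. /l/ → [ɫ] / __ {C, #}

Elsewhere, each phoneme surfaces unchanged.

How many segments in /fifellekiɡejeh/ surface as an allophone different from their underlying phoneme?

Segments that undergo a rule: /f/ → [v] (rule 2); /l/ → [ɫ] (rule 3); /k/ → [tʃ] (rule 1); /ɡ/ → [dʒ] (rule 1).
All other segments surface unchanged.

4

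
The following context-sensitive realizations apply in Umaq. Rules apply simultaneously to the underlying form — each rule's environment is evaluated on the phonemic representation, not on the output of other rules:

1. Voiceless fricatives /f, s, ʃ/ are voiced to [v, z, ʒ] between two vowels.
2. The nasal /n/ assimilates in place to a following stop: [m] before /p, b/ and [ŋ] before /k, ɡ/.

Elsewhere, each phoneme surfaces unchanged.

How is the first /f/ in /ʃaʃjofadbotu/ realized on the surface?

/f/ (between /o/ and /a/): between two vowels, so rule 1 applies → [v].

[v]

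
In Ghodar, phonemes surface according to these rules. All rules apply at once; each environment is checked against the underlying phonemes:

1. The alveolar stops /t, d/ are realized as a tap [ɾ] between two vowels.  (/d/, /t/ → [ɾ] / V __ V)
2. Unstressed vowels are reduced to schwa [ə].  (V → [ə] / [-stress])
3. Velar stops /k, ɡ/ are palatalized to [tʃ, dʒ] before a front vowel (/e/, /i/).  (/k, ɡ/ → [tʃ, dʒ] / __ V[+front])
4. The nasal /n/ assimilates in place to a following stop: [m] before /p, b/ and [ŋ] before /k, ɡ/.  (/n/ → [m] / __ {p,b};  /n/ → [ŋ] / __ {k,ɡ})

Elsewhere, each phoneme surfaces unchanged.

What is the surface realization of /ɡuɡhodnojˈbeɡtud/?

[ɡəɡhədnəjˈbeɡtəd]

/ɡ/ (word-initial) is in the target of rule 3 but the environment (before a front vowel) is not met → [ɡ].
Rule 2 applies to /u/ (between /ɡ/ and /ɡ/: in an unstressed syllable) → [ə].
/ɡ/ (between /u/ and /h/) is in the target of rule 3 but the environment (before a front vowel) is not met → [ɡ].
/h/ stays [h].
/o/ meets the environment for rule 2 (in an unstressed syllable) → [ə].
/d/ — between /o/ and /n/; rule 1 does not apply here → [d].
/n/ (between /d/ and /o/) fails the environment for rule 4, so it stays [n].
/o/ — between /n/ and /j/, in an unstressed syllable — surfaces as [ə] (rule 2).
/j/ (between /o/ and /b/) is unaffected → [j].
/b/ (between /j/ and /e/) is unaffected → [b].
/e/ (between /b/ and /ɡ/) is in the target of rule 2 but the environment (in an unstressed syllable) is not met → [e].
/ɡ/ — between /e/ and /t/; rule 3 does not apply here → [ɡ].
/t/ — between /ɡ/ and /u/; rule 1 does not apply here → [t].
/u/ (between /t/ and /d/): in an unstressed syllable, so rule 2 applies → [ə].
/d/ (word-final): rule 1 targets it, but not between two vowels → unchanged [d].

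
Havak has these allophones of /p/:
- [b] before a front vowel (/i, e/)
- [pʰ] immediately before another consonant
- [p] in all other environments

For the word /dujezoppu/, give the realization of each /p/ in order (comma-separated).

[pʰ], [p]

Occurrence 1 (position 7): immediately before another consonant → [pʰ].
Occurrence 2 (position 8): no conditioning environment matches → elsewhere allophone [p].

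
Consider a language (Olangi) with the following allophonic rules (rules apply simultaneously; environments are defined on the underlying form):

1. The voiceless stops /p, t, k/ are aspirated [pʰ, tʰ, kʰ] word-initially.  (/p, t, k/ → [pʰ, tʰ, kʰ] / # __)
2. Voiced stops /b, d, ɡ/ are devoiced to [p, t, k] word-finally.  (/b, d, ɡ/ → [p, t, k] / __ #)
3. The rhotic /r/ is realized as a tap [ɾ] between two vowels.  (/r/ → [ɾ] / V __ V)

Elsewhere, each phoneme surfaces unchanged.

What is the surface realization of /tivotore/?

[tʰivotoɾe]

/t/ (word-initial) occurs word-initially → [tʰ] by rule 1.
/i/ (between /t/ and /v/): no rule targets it → [i].
/v/ (between /i/ and /o/) is unaffected → [v].
/o/ — not in any rule's target class → [o].
/t/ — between /o/ and /o/; rule 1 does not apply here → [t].
/o/ (between /t/ and /r/) is unaffected → [o].
Rule 3 applies to /r/ (between /o/ and /e/: between two vowels) → [ɾ].
/e/ — not in any rule's target class → [e].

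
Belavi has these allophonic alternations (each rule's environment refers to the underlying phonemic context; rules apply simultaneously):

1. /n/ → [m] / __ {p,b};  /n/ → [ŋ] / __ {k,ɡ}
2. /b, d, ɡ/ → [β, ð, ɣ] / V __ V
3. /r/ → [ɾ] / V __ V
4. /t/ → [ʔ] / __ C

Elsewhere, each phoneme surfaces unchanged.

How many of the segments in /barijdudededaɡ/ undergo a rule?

4

Segments that undergo a rule: /r/ → [ɾ] (rule 3); /d/ → [ð] (rule 2); /d/ → [ð] (rule 2); /d/ → [ð] (rule 2).
All other segments surface unchanged.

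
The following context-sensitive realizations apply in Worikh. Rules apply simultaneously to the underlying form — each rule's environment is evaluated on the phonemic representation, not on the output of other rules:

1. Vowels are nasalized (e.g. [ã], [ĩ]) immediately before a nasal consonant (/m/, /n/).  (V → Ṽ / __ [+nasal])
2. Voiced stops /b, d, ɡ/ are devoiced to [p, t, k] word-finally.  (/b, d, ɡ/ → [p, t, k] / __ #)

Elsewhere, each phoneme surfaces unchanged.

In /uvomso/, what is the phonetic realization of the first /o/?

/o/ — between /v/ and /m/, before a nasal consonant — surfaces as [õ] (rule 1).

[õ]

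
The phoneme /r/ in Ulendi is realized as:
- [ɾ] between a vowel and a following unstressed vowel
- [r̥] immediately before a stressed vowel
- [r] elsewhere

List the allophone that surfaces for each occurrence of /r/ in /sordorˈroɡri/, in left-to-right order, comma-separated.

Occurrence 1 (position 3): no conditioning environment matches → elsewhere allophone [r].
Occurrence 2 (position 6): no conditioning environment matches → elsewhere allophone [r].
Occurrence 3 (position 7): immediately before a stressed vowel → [r̥].
Occurrence 4 (position 10): no conditioning environment matches → elsewhere allophone [r].

[r], [r], [r̥], [r]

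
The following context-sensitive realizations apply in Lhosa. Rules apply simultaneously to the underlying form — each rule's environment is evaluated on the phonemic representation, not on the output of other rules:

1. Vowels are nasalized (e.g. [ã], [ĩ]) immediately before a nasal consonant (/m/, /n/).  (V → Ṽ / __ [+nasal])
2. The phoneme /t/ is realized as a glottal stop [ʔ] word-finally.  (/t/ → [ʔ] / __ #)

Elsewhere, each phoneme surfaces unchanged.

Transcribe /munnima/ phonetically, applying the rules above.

[mũnnĩma]

/m/ stays [m].
/u/ — between /m/ and /n/, before a nasal consonant — surfaces as [ũ] (rule 1).
/n/ — not in any rule's target class → [n].
/n/ stays [n].
/i/ (between /n/ and /m/) occurs before a nasal consonant → [ĩ] by rule 1.
/m/ (between /i/ and /a/): no rule targets it → [m].
/a/ — word-final; rule 1 does not apply here → [a].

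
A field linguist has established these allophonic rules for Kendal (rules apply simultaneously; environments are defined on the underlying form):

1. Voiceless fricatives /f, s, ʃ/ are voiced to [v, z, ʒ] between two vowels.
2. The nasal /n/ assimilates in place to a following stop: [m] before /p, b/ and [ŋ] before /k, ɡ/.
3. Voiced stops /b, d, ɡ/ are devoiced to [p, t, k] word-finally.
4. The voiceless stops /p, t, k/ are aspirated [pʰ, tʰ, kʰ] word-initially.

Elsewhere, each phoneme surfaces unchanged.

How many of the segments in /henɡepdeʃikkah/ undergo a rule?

2

Segments that undergo a rule: /n/ → [ŋ] (rule 2); /ʃ/ → [ʒ] (rule 1).
All other segments surface unchanged.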